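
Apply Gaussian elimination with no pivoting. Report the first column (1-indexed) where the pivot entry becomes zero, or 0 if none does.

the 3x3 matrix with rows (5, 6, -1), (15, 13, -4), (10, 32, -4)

Naive forward elimination:
R2 <- R2 - (3)*R1:  [  0  -5  -1 ]
R3 <- R3 - (2)*R1:  [  0  20  -2 ]
R3 <- R3 - (-4)*R2:  [  0   0  -6 ]
All pivots nonzero; naive elimination completes without hitting a zero pivot.

first zero-pivot column = 0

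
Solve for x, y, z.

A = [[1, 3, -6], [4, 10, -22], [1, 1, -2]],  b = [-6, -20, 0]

Forward elimination on [A|b]:
R2 <- R2 - (4)*R1:  [  0  -2   2   4 ]
R3 <- R3 - (1)*R1:  [  0  -2   4   6 ]
R3 <- R3 - (1)*R2:  [ 0  0  2  2 ]
Row echelon form:
[ 1   3  -6  |  -6 ]
[ 0  -2   2  |   4 ]
[ 0   0   2  |   2 ]
Back-substitution:
z = (2) / 2 = 1
y = (4 - (2)*(1)) / -2 = -1
x = (-6 - (3)*(-1) - (-6)*(1)) / 1 = 3

(3, -1, 1)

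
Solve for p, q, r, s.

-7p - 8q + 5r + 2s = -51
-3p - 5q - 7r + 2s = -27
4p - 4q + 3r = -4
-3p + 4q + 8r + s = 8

Forward elimination on [A|b]:
R2 <- R2 - (3/7)*R1:  [     0  -11/7  -64/7    8/7  -36/7 ]
R3 <- R3 - (-4/7)*R1:  [      0   -60/7    41/7     8/7  -232/7 ]
R4 <- R4 - (3/7)*R1:  [     0   52/7   41/7    1/7  209/7 ]
R3 <- R3 - (60/11)*R2:  [      0       0  613/11  -56/11  -56/11 ]
R4 <- R4 - (-52/11)*R2:  [       0        0  -411/11    61/11    61/11 ]
R4 <- R4 - (-411/613)*R3:  [        0         0         0  1307/613  1307/613 ]
Row echelon form:
[ -7     -8       5         2  |       -51 ]
[  0  -11/7   -64/7       8/7  |     -36/7 ]
[  0      0  613/11    -56/11  |    -56/11 ]
[  0      0       0  1307/613  |  1307/613 ]
Back-substitution:
s = (1307/613) / (1307/613) = 1
r = (-56/11 - (-56/11)*(1)) / (613/11) = 0
q = (-36/7 - (-64/7)*(0) - (8/7)*(1)) / (-11/7) = 4
p = (-51 - (-8)*(4) - (5)*(0) - (2)*(1)) / -7 = 3

(3, 4, 0, 1)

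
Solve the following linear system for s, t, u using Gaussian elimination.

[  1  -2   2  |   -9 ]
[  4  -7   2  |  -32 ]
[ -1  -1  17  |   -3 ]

(-1, 4, 0)

Forward elimination on [A|b]:
R2 <- R2 - (4)*R1:  [  0   1  -6   4 ]
R3 <- R3 - (-1)*R1:  [   0   -3   19  -12 ]
R3 <- R3 - (-3)*R2:  [ 0  0  1  0 ]
Row echelon form:
[ 1  -2   2  |  -9 ]
[ 0   1  -6  |   4 ]
[ 0   0   1  |   0 ]
Back-substitution:
u = (0) / 1 = 0
t = (4 - (-6)*(0)) / 1 = 4
s = (-9 - (-2)*(4) - (2)*(0)) / 1 = -1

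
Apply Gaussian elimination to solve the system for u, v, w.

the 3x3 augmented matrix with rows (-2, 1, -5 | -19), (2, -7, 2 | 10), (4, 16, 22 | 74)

Forward elimination on [A|b]:
R2 <- R2 - (-1)*R1:  [  0  -6  -3  -9 ]
R3 <- R3 - (-2)*R1:  [  0  18  12  36 ]
R3 <- R3 - (-3)*R2:  [ 0  0  3  9 ]
Row echelon form:
[ -2   1  -5  |  -19 ]
[  0  -6  -3  |   -9 ]
[  0   0   3  |    9 ]
Back-substitution:
w = (9) / 3 = 3
v = (-9 - (-3)*(3)) / -6 = 0
u = (-19 - (1)*(0) - (-5)*(3)) / -2 = 2

(2, 0, 3)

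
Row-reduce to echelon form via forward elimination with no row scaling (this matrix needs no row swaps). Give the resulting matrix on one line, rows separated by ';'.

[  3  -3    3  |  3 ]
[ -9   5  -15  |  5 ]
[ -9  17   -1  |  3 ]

Forward elimination:
R2 <- R2 - (-3)*R1:  [  0  -4  -6  14 ]
R3 <- R3 - (-3)*R1:  [  0   8   8  12 ]
R3 <- R3 - (-2)*R2:  [  0   0  -4  40 ]
Row echelon form:
[ 3  -3   3  |   3 ]
[ 0  -4  -6  |  14 ]
[ 0   0  -4  |  40 ]

REF = [3 -3 3 3; 0 -4 -6 14; 0 0 -4 40]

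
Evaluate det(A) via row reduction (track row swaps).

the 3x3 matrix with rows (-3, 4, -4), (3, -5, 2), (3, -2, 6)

Forward elimination:
R2 <- R2 - (-1)*R1:  [  0  -1  -2 ]
R3 <- R3 - (-1)*R1:  [ 0  2  2 ]
R3 <- R3 - (-2)*R2:  [  0   0  -2 ]
Upper-triangular form:
[ -3   4  -4 ]
[  0  -1  -2 ]
[  0   0  -2 ]
det(A) = (-1)^0 * (-3) * (-1) * (-2) = -6  (0 row swaps -> sign +1)

det(A) = -6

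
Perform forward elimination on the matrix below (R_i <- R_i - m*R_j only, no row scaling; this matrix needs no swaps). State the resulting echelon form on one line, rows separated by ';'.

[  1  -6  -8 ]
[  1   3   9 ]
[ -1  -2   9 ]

REF = [1 -6 -8; 0 9 17; 0 0 145/9]

Forward elimination:
R2 <- R2 - (1)*R1:  [  0   9  17 ]
R3 <- R3 - (-1)*R1:  [  0  -8   1 ]
R3 <- R3 - (-8/9)*R2:  [     0      0  145/9 ]
Row echelon form:
[ 1  -6     -8 ]
[ 0   9     17 ]
[ 0   0  145/9 ]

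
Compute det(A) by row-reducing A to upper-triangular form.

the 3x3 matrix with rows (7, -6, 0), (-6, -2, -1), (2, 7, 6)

det(A) = -239

Forward elimination:
R2 <- R2 - (-6/7)*R1:  [     0  -50/7     -1 ]
R3 <- R3 - (2/7)*R1:  [    0  61/7     6 ]
R3 <- R3 - (-61/50)*R2:  [      0       0  239/50 ]
Upper-triangular form:
[ 7     -6       0 ]
[ 0  -50/7      -1 ]
[ 0      0  239/50 ]
det(A) = (-1)^0 * (7) * (-50/7) * (239/50) = -239  (0 row swaps -> sign +1)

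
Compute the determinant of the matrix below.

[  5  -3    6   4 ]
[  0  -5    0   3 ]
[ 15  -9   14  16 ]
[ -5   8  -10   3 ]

Forward elimination:
R3 <- R3 - (3)*R1:  [  0   0  -4   4 ]
R4 <- R4 - (-1)*R1:  [  0   5  -4   7 ]
R4 <- R4 - (-1)*R2:  [  0   0  -4  10 ]
R4 <- R4 - (1)*R3:  [ 0  0  0  6 ]
Upper-triangular form:
[ 5  -3   6  4 ]
[ 0  -5   0  3 ]
[ 0   0  -4  4 ]
[ 0   0   0  6 ]
det(A) = (-1)^0 * (5) * (-5) * (-4) * (6) = 600  (0 row swaps -> sign +1)

det(A) = 600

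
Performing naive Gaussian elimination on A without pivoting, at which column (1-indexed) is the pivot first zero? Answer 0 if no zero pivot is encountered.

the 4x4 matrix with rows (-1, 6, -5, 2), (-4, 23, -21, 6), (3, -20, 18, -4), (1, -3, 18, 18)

first zero-pivot column = 0

Naive forward elimination:
R2 <- R2 - (4)*R1:  [  0  -1  -1  -2 ]
R3 <- R3 - (-3)*R1:  [  0  -2   3   2 ]
R4 <- R4 - (-1)*R1:  [  0   3  13  20 ]
R3 <- R3 - (2)*R2:  [ 0  0  5  6 ]
R4 <- R4 - (-3)*R2:  [  0   0  10  14 ]
R4 <- R4 - (2)*R3:  [ 0  0  0  2 ]
All pivots nonzero; naive elimination completes without hitting a zero pivot.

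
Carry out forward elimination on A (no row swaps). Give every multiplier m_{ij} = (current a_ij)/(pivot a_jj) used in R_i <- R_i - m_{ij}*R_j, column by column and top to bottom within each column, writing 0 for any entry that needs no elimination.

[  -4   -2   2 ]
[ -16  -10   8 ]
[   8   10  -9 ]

Forward elimination:
R2 <- R2 - (4)*R1:  [  0  -2   0 ]
R3 <- R3 - (-2)*R1:  [  0   6  -5 ]
R3 <- R3 - (-3)*R2:  [  0   0  -5 ]
Multipliers (in order of application): m_{21} = 4, m_{31} = -2, m_{32} = -3

multipliers: 4, -2, -3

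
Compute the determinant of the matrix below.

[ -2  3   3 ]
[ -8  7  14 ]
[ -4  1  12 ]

Forward elimination:
R2 <- R2 - (4)*R1:  [  0  -5   2 ]
R3 <- R3 - (2)*R1:  [  0  -5   6 ]
R3 <- R3 - (1)*R2:  [ 0  0  4 ]
Upper-triangular form:
[ -2   3  3 ]
[  0  -5  2 ]
[  0   0  4 ]
det(A) = (-1)^0 * (-2) * (-5) * (4) = 40  (0 row swaps -> sign +1)

det(A) = 40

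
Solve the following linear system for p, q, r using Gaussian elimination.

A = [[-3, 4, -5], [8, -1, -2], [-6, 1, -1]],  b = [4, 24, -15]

Forward elimination on [A|b]:
R2 <- R2 - (-8/3)*R1:  [     0   29/3  -46/3  104/3 ]
R3 <- R3 - (2)*R1:  [   0   -7    9  -23 ]
R3 <- R3 - (-21/29)*R2:  [      0       0  -61/29   61/29 ]
Row echelon form:
[ -3     4      -5  |      4 ]
[  0  29/3   -46/3  |  104/3 ]
[  0     0  -61/29  |  61/29 ]
Back-substitution:
r = (61/29) / (-61/29) = -1
q = (104/3 - (-46/3)*(-1)) / (29/3) = 2
p = (4 - (4)*(2) - (-5)*(-1)) / -3 = 3

(3, 2, -1)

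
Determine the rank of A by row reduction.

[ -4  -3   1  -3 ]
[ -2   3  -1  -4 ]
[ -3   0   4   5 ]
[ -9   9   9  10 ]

Row reduction:
R2 <- R2 - (1/2)*R1:  [    0   9/2  -3/2  -5/2 ]
R3 <- R3 - (3/4)*R1:  [    0   9/4  13/4  29/4 ]
R4 <- R4 - (9/4)*R1:  [    0  63/4  27/4  67/4 ]
R3 <- R3 - (1/2)*R2:  [    0     0     4  17/2 ]
R4 <- R4 - (7/2)*R2:  [    0     0    12  51/2 ]
R4 <- R4 - (3)*R3:  [ 0  0  0  0 ]
Row echelon form:
[ -4   -3     1    -3 ]
[  0  9/2  -3/2  -5/2 ]
[  0    0     4  17/2 ]
[  0    0     0     0 ]
Nonzero rows / pivot columns: 3

rank(A) = 3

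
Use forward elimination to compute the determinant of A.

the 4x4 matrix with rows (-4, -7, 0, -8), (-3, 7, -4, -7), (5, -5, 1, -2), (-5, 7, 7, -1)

det(A) = -6049

Forward elimination:
R2 <- R2 - (3/4)*R1:  [    0  49/4    -4    -1 ]
R3 <- R3 - (-5/4)*R1:  [     0  -55/4      1    -12 ]
R4 <- R4 - (5/4)*R1:  [    0  63/4     7     9 ]
R3 <- R3 - (-55/49)*R2:  [       0        0  -171/49  -643/49 ]
R4 <- R4 - (9/7)*R2:  [    0     0  85/7  72/7 ]
R4 <- R4 - (-595/171)*R3:  [         0          0          0  -6049/171 ]
Upper-triangular form:
[ -4    -7        0         -8 ]
[  0  49/4       -4         -1 ]
[  0     0  -171/49    -643/49 ]
[  0     0        0  -6049/171 ]
det(A) = (-1)^0 * (-4) * (49/4) * (-171/49) * (-6049/171) = -6049  (0 row swaps -> sign +1)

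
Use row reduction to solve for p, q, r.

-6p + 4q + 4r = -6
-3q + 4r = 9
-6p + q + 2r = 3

Forward elimination on [A|b]:
R3 <- R3 - (1)*R1:  [  0  -3  -2   9 ]
R3 <- R3 - (1)*R2:  [  0   0  -6   0 ]
Row echelon form:
[ -6   4   4  |  -6 ]
[  0  -3   4  |   9 ]
[  0   0  -6  |   0 ]
Back-substitution:
r = (0) / -6 = 0
q = (9 - (4)*(0)) / -3 = -3
p = (-6 - (4)*(-3) - (4)*(0)) / -6 = -1

(-1, -3, 0)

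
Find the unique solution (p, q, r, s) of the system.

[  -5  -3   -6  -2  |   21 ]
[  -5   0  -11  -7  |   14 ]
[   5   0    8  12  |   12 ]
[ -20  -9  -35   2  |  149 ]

Forward elimination on [A|b]:
R2 <- R2 - (1)*R1:  [  0   3  -5  -5  -7 ]
R3 <- R3 - (-1)*R1:  [  0  -3   2  10  33 ]
R4 <- R4 - (4)*R1:  [   0    3  -11   10   65 ]
R3 <- R3 - (-1)*R2:  [  0   0  -3   5  26 ]
R4 <- R4 - (1)*R2:  [  0   0  -6  15  72 ]
R4 <- R4 - (2)*R3:  [  0   0   0   5  20 ]
Row echelon form:
[ -5  -3  -6  -2  |  21 ]
[  0   3  -5  -5  |  -7 ]
[  0   0  -3   5  |  26 ]
[  0   0   0   5  |  20 ]
Back-substitution:
s = (20) / 5 = 4
r = (26 - (5)*(4)) / -3 = -2
q = (-7 - (-5)*(-2) - (-5)*(4)) / 3 = 1
p = (21 - (-3)*(1) - (-6)*(-2) - (-2)*(4)) / -5 = -4

(-4, 1, -2, 4)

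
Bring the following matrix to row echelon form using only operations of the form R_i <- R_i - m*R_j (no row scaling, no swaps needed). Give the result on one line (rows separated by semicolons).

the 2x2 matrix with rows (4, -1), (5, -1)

REF = [4 -1; 0 1/4]

Forward elimination:
R2 <- R2 - (5/4)*R1:  [   0  1/4 ]
Row echelon form:
[ 4   -1 ]
[ 0  1/4 ]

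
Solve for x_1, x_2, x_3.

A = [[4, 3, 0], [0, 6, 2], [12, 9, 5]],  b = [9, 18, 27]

(0, 3, 0)

Forward elimination on [A|b]:
R3 <- R3 - (3)*R1:  [ 0  0  5  0 ]
Row echelon form:
[ 4  3  0  |   9 ]
[ 0  6  2  |  18 ]
[ 0  0  5  |   0 ]
Back-substitution:
x_3 = (0) / 5 = 0
x_2 = (18 - (2)*(0)) / 6 = 3
x_1 = (9 - (3)*(3)) / 4 = 0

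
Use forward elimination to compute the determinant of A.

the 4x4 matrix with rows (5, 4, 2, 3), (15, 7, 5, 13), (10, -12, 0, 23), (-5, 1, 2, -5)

Forward elimination:
R2 <- R2 - (3)*R1:  [  0  -5  -1   4 ]
R3 <- R3 - (2)*R1:  [   0  -20   -4   17 ]
R4 <- R4 - (-1)*R1:  [  0   5   4  -2 ]
R3 <- R3 - (4)*R2:  [ 0  0  0  1 ]
R4 <- R4 - (-1)*R2:  [ 0  0  3  2 ]
R3 <-> R4   (pivot in column 3 was zero)
[ 5   4   2  3 ]
[ 0  -5  -1  4 ]
[ 0   0   3  2 ]
[ 0   0   0  1 ]
Upper-triangular form:
[ 5   4   2  3 ]
[ 0  -5  -1  4 ]
[ 0   0   3  2 ]
[ 0   0   0  1 ]
det(A) = (-1)^1 * (5) * (-5) * (3) * (1) = 75  (1 row swap -> sign -1)

det(A) = 75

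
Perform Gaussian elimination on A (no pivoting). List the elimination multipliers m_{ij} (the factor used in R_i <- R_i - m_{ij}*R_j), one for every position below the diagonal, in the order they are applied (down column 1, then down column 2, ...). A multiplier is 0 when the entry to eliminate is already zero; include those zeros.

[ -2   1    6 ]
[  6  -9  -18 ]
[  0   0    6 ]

multipliers: -3, 0, 0

Forward elimination:
R2 <- R2 - (-3)*R1:  [  0  -6   0 ]
R3: entry in column 1 is already 0 -> m_{31} = 0 (no row operation needed)
R3: entry in column 2 is already 0 -> m_{32} = 0 (no row operation needed)
Multipliers (in order of application): m_{21} = -3, m_{31} = 0, m_{32} = 0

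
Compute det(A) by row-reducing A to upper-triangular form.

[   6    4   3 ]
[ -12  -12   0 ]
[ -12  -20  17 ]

det(A) = -120

Forward elimination:
R2 <- R2 - (-2)*R1:  [  0  -4   6 ]
R3 <- R3 - (-2)*R1:  [   0  -12   23 ]
R3 <- R3 - (3)*R2:  [ 0  0  5 ]
Upper-triangular form:
[ 6   4  3 ]
[ 0  -4  6 ]
[ 0   0  5 ]
det(A) = (-1)^0 * (6) * (-4) * (5) = -120  (0 row swaps -> sign +1)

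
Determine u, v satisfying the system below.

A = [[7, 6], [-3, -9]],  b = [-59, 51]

Forward elimination on [A|b]:
R2 <- R2 - (-3/7)*R1:  [     0  -45/7  180/7 ]
Row echelon form:
[ 7      6  |    -59 ]
[ 0  -45/7  |  180/7 ]
Back-substitution:
v = (180/7) / (-45/7) = -4
u = (-59 - (6)*(-4)) / 7 = -5

(-5, -4)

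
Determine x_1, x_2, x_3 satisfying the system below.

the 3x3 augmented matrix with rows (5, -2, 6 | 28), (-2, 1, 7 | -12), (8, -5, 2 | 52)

(4, -4, 0)

Forward elimination on [A|b]:
R2 <- R2 - (-2/5)*R1:  [    0   1/5  47/5  -4/5 ]
R3 <- R3 - (8/5)*R1:  [     0   -9/5  -38/5   36/5 ]
R3 <- R3 - (-9)*R2:  [  0   0  77   0 ]
Row echelon form:
[ 5   -2     6  |    28 ]
[ 0  1/5  47/5  |  -4/5 ]
[ 0    0    77  |     0 ]
Back-substitution:
x_3 = (0) / 77 = 0
x_2 = (-4/5 - (47/5)*(0)) / (1/5) = -4
x_1 = (28 - (-2)*(-4) - (6)*(0)) / 5 = 4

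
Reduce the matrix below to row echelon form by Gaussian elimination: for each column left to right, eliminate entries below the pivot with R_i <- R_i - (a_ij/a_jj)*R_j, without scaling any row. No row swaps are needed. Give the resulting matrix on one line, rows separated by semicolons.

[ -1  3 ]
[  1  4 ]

Forward elimination:
R2 <- R2 - (-1)*R1:  [ 0  7 ]
Row echelon form:
[ -1  3 ]
[  0  7 ]

REF = [-1 3; 0 7]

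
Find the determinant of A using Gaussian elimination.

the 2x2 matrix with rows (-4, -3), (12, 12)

det(A) = -12

Forward elimination:
R2 <- R2 - (-3)*R1:  [ 0  3 ]
Upper-triangular form:
[ -4  -3 ]
[  0   3 ]
det(A) = (-1)^0 * (-4) * (3) = -12  (0 row swaps -> sign +1)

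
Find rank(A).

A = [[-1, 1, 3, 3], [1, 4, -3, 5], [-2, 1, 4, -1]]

rank(A) = 3

Row reduction:
R2 <- R2 - (-1)*R1:  [ 0  5  0  8 ]
R3 <- R3 - (2)*R1:  [  0  -1  -2  -7 ]
R3 <- R3 - (-1/5)*R2:  [     0      0     -2  -27/5 ]
Row echelon form:
[ -1  1   3      3 ]
[  0  5   0      8 ]
[  0  0  -2  -27/5 ]
Nonzero rows / pivot columns: 3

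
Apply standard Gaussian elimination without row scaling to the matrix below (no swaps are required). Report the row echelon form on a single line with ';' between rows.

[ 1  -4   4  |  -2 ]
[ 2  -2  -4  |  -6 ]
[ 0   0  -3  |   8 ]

Forward elimination:
R2 <- R2 - (2)*R1:  [   0    6  -12   -2 ]
Row echelon form:
[ 1  -4    4  |  -2 ]
[ 0   6  -12  |  -2 ]
[ 0   0   -3  |   8 ]

REF = [1 -4 4 -2; 0 6 -12 -2; 0 0 -3 8]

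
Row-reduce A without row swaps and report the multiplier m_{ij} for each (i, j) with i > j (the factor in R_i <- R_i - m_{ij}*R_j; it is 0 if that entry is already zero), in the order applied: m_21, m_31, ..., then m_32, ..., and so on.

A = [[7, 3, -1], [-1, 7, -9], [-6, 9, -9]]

multipliers: -1/7, -6/7, 81/52

Forward elimination:
R2 <- R2 - (-1/7)*R1:  [     0   52/7  -64/7 ]
R3 <- R3 - (-6/7)*R1:  [     0   81/7  -69/7 ]
R3 <- R3 - (81/52)*R2:  [     0      0  57/13 ]
Multipliers (in order of application): m_{21} = -1/7, m_{31} = -6/7, m_{32} = 81/52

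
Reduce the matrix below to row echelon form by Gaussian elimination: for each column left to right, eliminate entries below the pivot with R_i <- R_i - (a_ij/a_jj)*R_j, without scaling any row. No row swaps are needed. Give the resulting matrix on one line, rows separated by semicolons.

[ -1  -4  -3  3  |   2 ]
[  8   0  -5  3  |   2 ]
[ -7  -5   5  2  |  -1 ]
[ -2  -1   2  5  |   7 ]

REF = [-1 -4 -3 3 2; 0 -32 -29 27 18; 0 0 165/32 13/32 -33/16; 0 0 0 788/165 38/5]

Forward elimination:
R2 <- R2 - (-8)*R1:  [   0  -32  -29   27   18 ]
R3 <- R3 - (7)*R1:  [   0   23   26  -19  -15 ]
R4 <- R4 - (2)*R1:  [  0   7   8  -1   3 ]
R3 <- R3 - (-23/32)*R2:  [      0       0  165/32   13/32  -33/16 ]
R4 <- R4 - (-7/32)*R2:  [      0       0   53/32  157/32  111/16 ]
R4 <- R4 - (53/165)*R3:  [       0        0        0  788/165     38/5 ]
Row echelon form:
[ -1   -4      -3        3  |       2 ]
[  0  -32     -29       27  |      18 ]
[  0    0  165/32    13/32  |  -33/16 ]
[  0    0       0  788/165  |    38/5 ]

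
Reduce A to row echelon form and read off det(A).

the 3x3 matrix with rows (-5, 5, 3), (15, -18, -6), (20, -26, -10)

det(A) = -60

Forward elimination:
R2 <- R2 - (-3)*R1:  [  0  -3   3 ]
R3 <- R3 - (-4)*R1:  [  0  -6   2 ]
R3 <- R3 - (2)*R2:  [  0   0  -4 ]
Upper-triangular form:
[ -5   5   3 ]
[  0  -3   3 ]
[  0   0  -4 ]
det(A) = (-1)^0 * (-5) * (-3) * (-4) = -60  (0 row swaps -> sign +1)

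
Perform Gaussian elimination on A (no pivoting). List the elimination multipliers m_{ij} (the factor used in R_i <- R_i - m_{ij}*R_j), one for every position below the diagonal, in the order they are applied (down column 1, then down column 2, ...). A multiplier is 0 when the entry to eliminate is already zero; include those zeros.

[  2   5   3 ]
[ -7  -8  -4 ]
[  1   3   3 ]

multipliers: -7/2, 1/2, 1/19

Forward elimination:
R2 <- R2 - (-7/2)*R1:  [    0  19/2  13/2 ]
R3 <- R3 - (1/2)*R1:  [   0  1/2  3/2 ]
R3 <- R3 - (1/19)*R2:  [     0      0  22/19 ]
Multipliers (in order of application): m_{21} = -7/2, m_{31} = 1/2, m_{32} = 1/19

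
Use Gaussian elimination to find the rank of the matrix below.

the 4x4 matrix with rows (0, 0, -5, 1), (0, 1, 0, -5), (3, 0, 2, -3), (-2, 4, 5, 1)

Row reduction:
R1 <-> R3   (pivot in column 1 was zero)
[  3  0   2  -3 ]
[  0  1   0  -5 ]
[  0  0  -5   1 ]
[ -2  4   5   1 ]
R4 <- R4 - (-2/3)*R1:  [    0     4  19/3    -1 ]
R4 <- R4 - (4)*R2:  [    0     0  19/3    19 ]
R4 <- R4 - (-19/15)*R3:  [      0       0       0  304/15 ]
Row echelon form:
[ 3  0   2      -3 ]
[ 0  1   0      -5 ]
[ 0  0  -5       1 ]
[ 0  0   0  304/15 ]
Nonzero rows / pivot columns: 4

rank(A) = 4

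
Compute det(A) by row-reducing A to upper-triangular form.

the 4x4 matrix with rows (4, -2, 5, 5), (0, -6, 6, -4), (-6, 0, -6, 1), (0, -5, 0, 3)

Forward elimination:
R3 <- R3 - (-3/2)*R1:  [    0    -3   3/2  17/2 ]
R3 <- R3 - (1/2)*R2:  [    0     0  -3/2  21/2 ]
R4 <- R4 - (5/6)*R2:  [    0     0    -5  19/3 ]
R4 <- R4 - (10/3)*R3:  [     0      0      0  -86/3 ]
Upper-triangular form:
[ 4  -2     5      5 ]
[ 0  -6     6     -4 ]
[ 0   0  -3/2   21/2 ]
[ 0   0     0  -86/3 ]
det(A) = (-1)^0 * (4) * (-6) * (-3/2) * (-86/3) = -1032  (0 row swaps -> sign +1)

det(A) = -1032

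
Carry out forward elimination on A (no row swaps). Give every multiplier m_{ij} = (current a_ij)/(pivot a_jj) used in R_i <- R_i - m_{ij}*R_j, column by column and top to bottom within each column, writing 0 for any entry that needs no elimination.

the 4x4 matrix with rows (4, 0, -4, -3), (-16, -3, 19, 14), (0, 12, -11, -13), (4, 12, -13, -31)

multipliers: -4, 0, 1, -4, -4, 3

Forward elimination:
R2 <- R2 - (-4)*R1:  [  0  -3   3   2 ]
R3: entry in column 1 is already 0 -> m_{31} = 0 (no row operation needed)
R4 <- R4 - (1)*R1:  [   0   12   -9  -28 ]
R3 <- R3 - (-4)*R2:  [  0   0   1  -5 ]
R4 <- R4 - (-4)*R2:  [   0    0    3  -20 ]
R4 <- R4 - (3)*R3:  [  0   0   0  -5 ]
Multipliers (in order of application): m_{21} = -4, m_{31} = 0, m_{41} = 1, m_{32} = -4, m_{42} = -4, m_{43} = 3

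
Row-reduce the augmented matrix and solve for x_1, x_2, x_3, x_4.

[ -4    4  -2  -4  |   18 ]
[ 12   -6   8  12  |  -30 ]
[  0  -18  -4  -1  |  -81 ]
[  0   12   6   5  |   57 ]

Forward elimination on [A|b]:
R2 <- R2 - (-3)*R1:  [  0   6   2   0  24 ]
R3 <- R3 - (-3)*R2:  [  0   0   2  -1  -9 ]
R4 <- R4 - (2)*R2:  [ 0  0  2  5  9 ]
R4 <- R4 - (1)*R3:  [  0   0   0   6  18 ]
Row echelon form:
[ -4  4  -2  -4  |  18 ]
[  0  6   2   0  |  24 ]
[  0  0   2  -1  |  -9 ]
[  0  0   0   6  |  18 ]
Back-substitution:
x_4 = (18) / 6 = 3
x_3 = (-9 - (-1)*(3)) / 2 = -3
x_2 = (24 - (2)*(-3)) / 6 = 5
x_1 = (18 - (4)*(5) - (-2)*(-3) - (-4)*(3)) / -4 = -1

(-1, 5, -3, 3)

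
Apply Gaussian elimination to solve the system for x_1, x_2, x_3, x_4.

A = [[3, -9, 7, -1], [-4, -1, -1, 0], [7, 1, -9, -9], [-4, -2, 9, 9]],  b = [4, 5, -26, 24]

Forward elimination on [A|b]:
R2 <- R2 - (-4/3)*R1:  [    0   -13  25/3  -4/3  31/3 ]
R3 <- R3 - (7/3)*R1:  [      0      22   -76/3   -20/3  -106/3 ]
R4 <- R4 - (-4/3)*R1:  [    0   -14  55/3  23/3  88/3 ]
R3 <- R3 - (-22/13)*R2:  [       0        0  -146/13  -116/13  -232/13 ]
R4 <- R4 - (14/13)*R2:  [      0       0  365/39  355/39  710/39 ]
R4 <- R4 - (-5/6)*R3:  [    0     0     0   5/3  10/3 ]
Row echelon form:
[ 3   -9        7       -1  |        4 ]
[ 0  -13     25/3     -4/3  |     31/3 ]
[ 0    0  -146/13  -116/13  |  -232/13 ]
[ 0    0        0      5/3  |     10/3 ]
Back-substitution:
x_4 = (10/3) / (5/3) = 2
x_3 = (-232/13 - (-116/13)*(2)) / (-146/13) = 0
x_2 = (31/3 - (25/3)*(0) - (-4/3)*(2)) / -13 = -1
x_1 = (4 - (-9)*(-1) - (7)*(0) - (-1)*(2)) / 3 = -1

(-1, -1, 0, 2)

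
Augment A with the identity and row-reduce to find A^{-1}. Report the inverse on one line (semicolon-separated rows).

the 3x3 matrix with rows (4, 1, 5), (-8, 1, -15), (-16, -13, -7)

Gauss-Jordan on [A | I]:
R1 <- (1/4)*R1:  [   1  1/4  5/4  |  1/4    0    0 ]
R2 <- R2 - (-8)*R1:  [  0   3  -5  |   2   1   0 ]
R3 <- R3 - (-16)*R1:  [  0  -9  13  |   4   0   1 ]
R2 <- (1/3)*R2:  [    0     1  -5/3  |   2/3   1/3     0 ]
R1 <- R1 - (1/4)*R2:  [     1      0    5/3  |   1/12  -1/12      0 ]
R3 <- R3 - (-9)*R2:  [  0   0  -2  |  10   3   1 ]
R3 <- (1/-2)*R3:  [    0     0     1  |    -5  -3/2  -1/2 ]
R1 <- R1 - (5/3)*R3:  [      1       0       0  |  101/12   29/12     5/6 ]
R2 <- R2 - (-5/3)*R3:  [     0      1      0  |  -23/3  -13/6   -5/6 ]
Right block of [I | A^{-1}] is the inverse:
[ 101/12  29/12   5/6 ]
[  -23/3  -13/6  -5/6 ]
[     -5   -3/2  -1/2 ]

inverse = [101/12 29/12 5/6; -23/3 -13/6 -5/6; -5 -3/2 -1/2]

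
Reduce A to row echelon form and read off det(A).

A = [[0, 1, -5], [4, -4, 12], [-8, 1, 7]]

det(A) = 16

Forward elimination:
R1 <-> R2   (pivot in column 1 was zero)
[  4  -4  12 ]
[  0   1  -5 ]
[ -8   1   7 ]
R3 <- R3 - (-2)*R1:  [  0  -7  31 ]
R3 <- R3 - (-7)*R2:  [  0   0  -4 ]
Upper-triangular form:
[ 4  -4  12 ]
[ 0   1  -5 ]
[ 0   0  -4 ]
det(A) = (-1)^1 * (4) * (1) * (-4) = 16  (1 row swap -> sign -1)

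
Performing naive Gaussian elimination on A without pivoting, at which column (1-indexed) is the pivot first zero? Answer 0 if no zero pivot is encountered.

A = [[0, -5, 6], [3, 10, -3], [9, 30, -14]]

Naive forward elimination:
Pivot entry (1,1) is zero but row 2 has 3 in column 1 -> naive elimination stops; a row interchange (e.g. R1 <-> R2) would be required here.

first zero-pivot column = 1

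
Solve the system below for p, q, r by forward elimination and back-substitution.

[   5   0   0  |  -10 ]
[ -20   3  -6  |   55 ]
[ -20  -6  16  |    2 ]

Forward elimination on [A|b]:
R2 <- R2 - (-4)*R1:  [  0   3  -6  15 ]
R3 <- R3 - (-4)*R1:  [   0   -6   16  -38 ]
R3 <- R3 - (-2)*R2:  [  0   0   4  -8 ]
Row echelon form:
[ 5  0   0  |  -10 ]
[ 0  3  -6  |   15 ]
[ 0  0   4  |   -8 ]
Back-substitution:
r = (-8) / 4 = -2
q = (15 - (-6)*(-2)) / 3 = 1
p = (-10) / 5 = -2

(-2, 1, -2)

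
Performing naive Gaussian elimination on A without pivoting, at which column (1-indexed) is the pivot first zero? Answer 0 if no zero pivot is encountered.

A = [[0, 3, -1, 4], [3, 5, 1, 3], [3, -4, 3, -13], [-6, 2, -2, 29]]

Naive forward elimination:
Pivot entry (1,1) is zero but row 2 has 3 in column 1 -> naive elimination stops; a row interchange (e.g. R1 <-> R2) would be required here.

first zero-pivot column = 1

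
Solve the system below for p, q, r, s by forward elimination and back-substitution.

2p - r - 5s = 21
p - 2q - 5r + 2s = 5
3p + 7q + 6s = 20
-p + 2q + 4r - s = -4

Forward elimination on [A|b]:
R2 <- R2 - (1/2)*R1:  [     0     -2   -9/2    9/2  -11/2 ]
R3 <- R3 - (3/2)*R1:  [     0      7    3/2   27/2  -23/2 ]
R4 <- R4 - (-1/2)*R1:  [    0     2   7/2  -7/2  13/2 ]
R3 <- R3 - (-7/2)*R2:  [      0       0   -57/4   117/4  -123/4 ]
R4 <- R4 - (-1)*R2:  [  0   0  -1   1   1 ]
R4 <- R4 - (4/57)*R3:  [      0       0       0  -20/19   60/19 ]
Row echelon form:
[ 2   0     -1      -5  |      21 ]
[ 0  -2   -9/2     9/2  |   -11/2 ]
[ 0   0  -57/4   117/4  |  -123/4 ]
[ 0   0      0  -20/19  |   60/19 ]
Back-substitution:
s = (60/19) / (-20/19) = -3
r = (-123/4 - (117/4)*(-3)) / (-57/4) = -4
q = (-11/2 - (-9/2)*(-4) - (9/2)*(-3)) / -2 = 5
p = (21 - (-1)*(-4) - (-5)*(-3)) / 2 = 1

(1, 5, -4, -3)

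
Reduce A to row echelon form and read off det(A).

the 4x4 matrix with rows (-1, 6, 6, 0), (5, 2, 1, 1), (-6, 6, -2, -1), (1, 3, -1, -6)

Forward elimination:
R2 <- R2 - (-5)*R1:  [  0  32  31   1 ]
R3 <- R3 - (6)*R1:  [   0  -30  -38   -1 ]
R4 <- R4 - (-1)*R1:  [  0   9   5  -6 ]
R3 <- R3 - (-15/16)*R2:  [       0        0  -143/16    -1/16 ]
R4 <- R4 - (9/32)*R2:  [       0        0  -119/32  -201/32 ]
R4 <- R4 - (119/286)*R3:  [         0          0          0  -1789/286 ]
Upper-triangular form:
[ -1   6        6          0 ]
[  0  32       31          1 ]
[  0   0  -143/16      -1/16 ]
[  0   0        0  -1789/286 ]
det(A) = (-1)^0 * (-1) * (32) * (-143/16) * (-1789/286) = -1789  (0 row swaps -> sign +1)

det(A) = -1789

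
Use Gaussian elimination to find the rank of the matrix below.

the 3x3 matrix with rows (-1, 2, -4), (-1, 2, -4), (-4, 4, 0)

rank(A) = 2

Row reduction:
R2 <- R2 - (1)*R1:  [ 0  0  0 ]
R3 <- R3 - (4)*R1:  [  0  -4  16 ]
R2 <-> R3   (pivot in column 2 was zero)
[ -1   2  -4 ]
[  0  -4  16 ]
[  0   0   0 ]
Row echelon form:
[ -1   2  -4 ]
[  0  -4  16 ]
[  0   0   0 ]
Nonzero rows / pivot columns: 2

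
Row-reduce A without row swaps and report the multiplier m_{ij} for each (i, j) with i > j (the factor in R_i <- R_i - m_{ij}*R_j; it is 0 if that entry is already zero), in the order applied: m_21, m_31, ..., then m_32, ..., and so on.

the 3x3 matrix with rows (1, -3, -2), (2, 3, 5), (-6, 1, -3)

multipliers: 2, -6, -17/9

Forward elimination:
R2 <- R2 - (2)*R1:  [ 0  9  9 ]
R3 <- R3 - (-6)*R1:  [   0  -17  -15 ]
R3 <- R3 - (-17/9)*R2:  [ 0  0  2 ]
Multipliers (in order of application): m_{21} = 2, m_{31} = -6, m_{32} = -17/9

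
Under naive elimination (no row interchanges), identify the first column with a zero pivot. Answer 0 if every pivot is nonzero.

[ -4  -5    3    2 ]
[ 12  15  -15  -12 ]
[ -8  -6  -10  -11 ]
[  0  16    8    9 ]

first zero-pivot column = 2

Naive forward elimination:
R2 <- R2 - (-3)*R1:  [  0   0  -6  -6 ]
R3 <- R3 - (2)*R1:  [   0    4  -16  -15 ]
Matrix at this point:
[ -4  -5    3    2 ]
[  0   0   -6   -6 ]
[  0   4  -16  -15 ]
[  0  16    8    9 ]
Pivot entry (2,2) is zero but row 3 has 4 in column 2 -> naive elimination stops; a row interchange (e.g. R2 <-> R3) would be required here.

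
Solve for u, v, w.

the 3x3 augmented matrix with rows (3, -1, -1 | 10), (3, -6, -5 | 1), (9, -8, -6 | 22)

Forward elimination on [A|b]:
R2 <- R2 - (1)*R1:  [  0  -5  -4  -9 ]
R3 <- R3 - (3)*R1:  [  0  -5  -3  -8 ]
R3 <- R3 - (1)*R2:  [ 0  0  1  1 ]
Row echelon form:
[ 3  -1  -1  |  10 ]
[ 0  -5  -4  |  -9 ]
[ 0   0   1  |   1 ]
Back-substitution:
w = (1) / 1 = 1
v = (-9 - (-4)*(1)) / -5 = 1
u = (10 - (-1)*(1) - (-1)*(1)) / 3 = 4

(4, 1, 1)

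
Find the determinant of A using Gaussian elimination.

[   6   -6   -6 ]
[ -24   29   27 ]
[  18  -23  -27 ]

det(A) = -180

Forward elimination:
R2 <- R2 - (-4)*R1:  [ 0  5  3 ]
R3 <- R3 - (3)*R1:  [  0  -5  -9 ]
R3 <- R3 - (-1)*R2:  [  0   0  -6 ]
Upper-triangular form:
[ 6  -6  -6 ]
[ 0   5   3 ]
[ 0   0  -6 ]
det(A) = (-1)^0 * (6) * (5) * (-6) = -180  (0 row swaps -> sign +1)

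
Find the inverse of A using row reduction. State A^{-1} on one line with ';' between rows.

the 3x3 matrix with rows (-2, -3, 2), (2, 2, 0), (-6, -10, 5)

Gauss-Jordan on [A | I]:
R1 <- (1/-2)*R1:  [    1   3/2    -1  |  -1/2     0     0 ]
R2 <- R2 - (2)*R1:  [  0  -1   2  |   1   1   0 ]
R3 <- R3 - (-6)*R1:  [  0  -1  -1  |  -3   0   1 ]
R2 <- (1/-1)*R2:  [  0   1  -2  |  -1  -1   0 ]
R1 <- R1 - (3/2)*R2:  [   1    0    2  |    1  3/2    0 ]
R3 <- R3 - (-1)*R2:  [  0   0  -3  |  -4  -1   1 ]
R3 <- (1/-3)*R3:  [    0     0     1  |   4/3   1/3  -1/3 ]
R1 <- R1 - (2)*R3:  [    1     0     0  |  -5/3   5/6   2/3 ]
R2 <- R2 - (-2)*R3:  [    0     1     0  |   5/3  -1/3  -2/3 ]
Right block of [I | A^{-1}] is the inverse:
[ -5/3   5/6   2/3 ]
[  5/3  -1/3  -2/3 ]
[  4/3   1/3  -1/3 ]

inverse = [-5/3 5/6 2/3; 5/3 -1/3 -2/3; 4/3 1/3 -1/3]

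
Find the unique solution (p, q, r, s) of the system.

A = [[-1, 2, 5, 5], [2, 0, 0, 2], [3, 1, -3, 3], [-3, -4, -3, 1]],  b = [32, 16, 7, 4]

Forward elimination on [A|b]:
R2 <- R2 - (-2)*R1:  [  0   4  10  12  80 ]
R3 <- R3 - (-3)*R1:  [   0    7   12   18  103 ]
R4 <- R4 - (3)*R1:  [   0  -10  -18  -14  -92 ]
R3 <- R3 - (7/4)*R2:  [     0      0  -11/2     -3    -37 ]
R4 <- R4 - (-5/2)*R2:  [   0    0    7   16  108 ]
R4 <- R4 - (-14/11)*R3:  [      0       0       0  134/11  670/11 ]
Row echelon form:
[ -1  2      5       5  |      32 ]
[  0  4     10      12  |      80 ]
[  0  0  -11/2      -3  |     -37 ]
[  0  0      0  134/11  |  670/11 ]
Back-substitution:
s = (670/11) / (134/11) = 5
r = (-37 - (-3)*(5)) / (-11/2) = 4
q = (80 - (10)*(4) - (12)*(5)) / 4 = -5
p = (32 - (2)*(-5) - (5)*(4) - (5)*(5)) / -1 = 3

(3, -5, 4, 5)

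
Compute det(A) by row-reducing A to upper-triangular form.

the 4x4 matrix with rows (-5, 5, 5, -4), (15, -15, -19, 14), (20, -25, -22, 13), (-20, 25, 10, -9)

Forward elimination:
R2 <- R2 - (-3)*R1:  [  0   0  -4   2 ]
R3 <- R3 - (-4)*R1:  [  0  -5  -2  -3 ]
R4 <- R4 - (4)*R1:  [   0    5  -10    7 ]
R2 <-> R3   (pivot in column 2 was zero)
[ -5   5    5  -4 ]
[  0  -5   -2  -3 ]
[  0   0   -4   2 ]
[  0   5  -10   7 ]
R4 <- R4 - (-1)*R2:  [   0    0  -12    4 ]
R4 <- R4 - (3)*R3:  [  0   0   0  -2 ]
Upper-triangular form:
[ -5   5   5  -4 ]
[  0  -5  -2  -3 ]
[  0   0  -4   2 ]
[  0   0   0  -2 ]
det(A) = (-1)^1 * (-5) * (-5) * (-4) * (-2) = -200  (1 row swap -> sign -1)

det(A) = -200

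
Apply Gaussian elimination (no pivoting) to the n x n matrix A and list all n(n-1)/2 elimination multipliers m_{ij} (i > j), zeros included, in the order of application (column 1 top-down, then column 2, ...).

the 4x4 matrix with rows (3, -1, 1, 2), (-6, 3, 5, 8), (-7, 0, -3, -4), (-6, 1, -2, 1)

multipliers: -2, -7/3, -2, -7/3, -1, 21/47

Forward elimination:
R2 <- R2 - (-2)*R1:  [  0   1   7  12 ]
R3 <- R3 - (-7/3)*R1:  [    0  -7/3  -2/3   2/3 ]
R4 <- R4 - (-2)*R1:  [  0  -1   0   5 ]
R3 <- R3 - (-7/3)*R2:  [    0     0  47/3  86/3 ]
R4 <- R4 - (-1)*R2:  [  0   0   7  17 ]
R4 <- R4 - (21/47)*R3:  [      0       0       0  197/47 ]
Multipliers (in order of application): m_{21} = -2, m_{31} = -7/3, m_{41} = -2, m_{32} = -7/3, m_{42} = -1, m_{43} = 21/47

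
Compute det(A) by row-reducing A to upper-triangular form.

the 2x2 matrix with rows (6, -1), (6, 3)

Forward elimination:
R2 <- R2 - (1)*R1:  [ 0  4 ]
Upper-triangular form:
[ 6  -1 ]
[ 0   4 ]
det(A) = (-1)^0 * (6) * (4) = 24  (0 row swaps -> sign +1)

det(A) = 24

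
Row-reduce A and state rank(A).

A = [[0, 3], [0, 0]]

Row reduction:
Row echelon form:
[ 0  3 ]
[ 0  0 ]
Nonzero rows / pivot columns: 1

rank(A) = 1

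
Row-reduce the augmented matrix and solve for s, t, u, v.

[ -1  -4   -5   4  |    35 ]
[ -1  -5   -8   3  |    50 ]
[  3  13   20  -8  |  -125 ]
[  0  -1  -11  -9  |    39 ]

(5, -4, -4, 1)

Forward elimination on [A|b]:
R2 <- R2 - (1)*R1:  [  0  -1  -3  -1  15 ]
R3 <- R3 - (-3)*R1:  [   0    1    5    4  -20 ]
R3 <- R3 - (-1)*R2:  [  0   0   2   3  -5 ]
R4 <- R4 - (1)*R2:  [  0   0  -8  -8  24 ]
R4 <- R4 - (-4)*R3:  [ 0  0  0  4  4 ]
Row echelon form:
[ -1  -4  -5   4  |  35 ]
[  0  -1  -3  -1  |  15 ]
[  0   0   2   3  |  -5 ]
[  0   0   0   4  |   4 ]
Back-substitution:
v = (4) / 4 = 1
u = (-5 - (3)*(1)) / 2 = -4
t = (15 - (-3)*(-4) - (-1)*(1)) / -1 = -4
s = (35 - (-4)*(-4) - (-5)*(-4) - (4)*(1)) / -1 = 5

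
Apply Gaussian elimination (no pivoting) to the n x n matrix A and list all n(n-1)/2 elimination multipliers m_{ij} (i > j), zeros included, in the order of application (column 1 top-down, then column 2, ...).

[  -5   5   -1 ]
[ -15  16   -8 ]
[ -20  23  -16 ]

Forward elimination:
R2 <- R2 - (3)*R1:  [  0   1  -5 ]
R3 <- R3 - (4)*R1:  [   0    3  -12 ]
R3 <- R3 - (3)*R2:  [ 0  0  3 ]
Multipliers (in order of application): m_{21} = 3, m_{31} = 4, m_{32} = 3

multipliers: 3, 4, 3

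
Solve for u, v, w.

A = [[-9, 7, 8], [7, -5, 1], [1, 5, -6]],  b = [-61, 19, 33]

Forward elimination on [A|b]:
R2 <- R2 - (-7/9)*R1:  [      0     4/9    65/9  -256/9 ]
R3 <- R3 - (-1/9)*R1:  [     0   52/9  -46/9  236/9 ]
R3 <- R3 - (13)*R2:  [   0    0  -99  396 ]
Row echelon form:
[ -9    7     8  |     -61 ]
[  0  4/9  65/9  |  -256/9 ]
[  0    0   -99  |     396 ]
Back-substitution:
w = (396) / -99 = -4
v = (-256/9 - (65/9)*(-4)) / (4/9) = 1
u = (-61 - (7)*(1) - (8)*(-4)) / -9 = 4

(4, 1, -4)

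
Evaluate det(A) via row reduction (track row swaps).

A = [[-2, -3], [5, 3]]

Forward elimination:
R2 <- R2 - (-5/2)*R1:  [    0  -9/2 ]
Upper-triangular form:
[ -2    -3 ]
[  0  -9/2 ]
det(A) = (-1)^0 * (-2) * (-9/2) = 9  (0 row swaps -> sign +1)

det(A) = 9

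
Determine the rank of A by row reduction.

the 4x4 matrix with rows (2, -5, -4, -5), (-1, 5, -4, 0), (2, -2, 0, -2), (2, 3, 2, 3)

rank(A) = 4

Row reduction:
R2 <- R2 - (-1/2)*R1:  [    0   5/2    -6  -5/2 ]
R3 <- R3 - (1)*R1:  [ 0  3  4  3 ]
R4 <- R4 - (1)*R1:  [ 0  8  6  8 ]
R3 <- R3 - (6/5)*R2:  [    0     0  56/5     6 ]
R4 <- R4 - (16/5)*R2:  [     0      0  126/5     16 ]
R4 <- R4 - (9/4)*R3:  [   0    0    0  5/2 ]
Row echelon form:
[ 2   -5    -4    -5 ]
[ 0  5/2    -6  -5/2 ]
[ 0    0  56/5     6 ]
[ 0    0     0   5/2 ]
Nonzero rows / pivot columns: 4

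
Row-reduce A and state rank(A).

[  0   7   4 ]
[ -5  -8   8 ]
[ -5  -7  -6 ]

rank(A) = 3

Row reduction:
R1 <-> R2   (pivot in column 1 was zero)
[ -5  -8   8 ]
[  0   7   4 ]
[ -5  -7  -6 ]
R3 <- R3 - (1)*R1:  [   0    1  -14 ]
R3 <- R3 - (1/7)*R2:  [      0       0  -102/7 ]
Row echelon form:
[ -5  -8       8 ]
[  0   7       4 ]
[  0   0  -102/7 ]
Nonzero rows / pivot columns: 3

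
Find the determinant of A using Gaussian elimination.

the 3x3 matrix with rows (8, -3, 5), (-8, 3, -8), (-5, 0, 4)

Forward elimination:
R2 <- R2 - (-1)*R1:  [  0   0  -3 ]
R3 <- R3 - (-5/8)*R1:  [     0  -15/8   57/8 ]
R2 <-> R3   (pivot in column 2 was zero)
[ 8     -3     5 ]
[ 0  -15/8  57/8 ]
[ 0      0    -3 ]
Upper-triangular form:
[ 8     -3     5 ]
[ 0  -15/8  57/8 ]
[ 0      0    -3 ]
det(A) = (-1)^1 * (8) * (-15/8) * (-3) = -45  (1 row swap -> sign -1)

det(A) = -45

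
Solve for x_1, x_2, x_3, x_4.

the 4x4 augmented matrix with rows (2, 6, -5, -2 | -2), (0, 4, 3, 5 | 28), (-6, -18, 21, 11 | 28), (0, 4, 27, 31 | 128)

(-3, 3, 2, 2)

Forward elimination on [A|b]:
R3 <- R3 - (-3)*R1:  [  0   0   6   5  22 ]
R4 <- R4 - (1)*R2:  [   0    0   24   26  100 ]
R4 <- R4 - (4)*R3:  [  0   0   0   6  12 ]
Row echelon form:
[ 2  6  -5  -2  |  -2 ]
[ 0  4   3   5  |  28 ]
[ 0  0   6   5  |  22 ]
[ 0  0   0   6  |  12 ]
Back-substitution:
x_4 = (12) / 6 = 2
x_3 = (22 - (5)*(2)) / 6 = 2
x_2 = (28 - (3)*(2) - (5)*(2)) / 4 = 3
x_1 = (-2 - (6)*(3) - (-5)*(2) - (-2)*(2)) / 2 = -3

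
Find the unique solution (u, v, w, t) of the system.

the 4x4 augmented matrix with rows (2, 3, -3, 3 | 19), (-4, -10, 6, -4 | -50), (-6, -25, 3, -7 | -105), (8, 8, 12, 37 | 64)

Forward elimination on [A|b]:
R2 <- R2 - (-2)*R1:  [   0   -4    0    2  -12 ]
R3 <- R3 - (-3)*R1:  [   0  -16   -6    2  -48 ]
R4 <- R4 - (4)*R1:  [   0   -4   24   25  -12 ]
R3 <- R3 - (4)*R2:  [  0   0  -6  -6   0 ]
R4 <- R4 - (1)*R2:  [  0   0  24  23   0 ]
R4 <- R4 - (-4)*R3:  [  0   0   0  -1   0 ]
Row echelon form:
[ 2   3  -3   3  |   19 ]
[ 0  -4   0   2  |  -12 ]
[ 0   0  -6  -6  |    0 ]
[ 0   0   0  -1  |    0 ]
Back-substitution:
t = (0) / -1 = 0
w = (0 - (-6)*(0)) / -6 = 0
v = (-12 - (2)*(0)) / -4 = 3
u = (19 - (3)*(3) - (-3)*(0) - (3)*(0)) / 2 = 5

(5, 3, 0, 0)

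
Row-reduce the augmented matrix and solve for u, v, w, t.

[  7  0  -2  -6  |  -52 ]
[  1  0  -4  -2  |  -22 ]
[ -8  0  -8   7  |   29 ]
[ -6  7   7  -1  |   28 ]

(-4, -2, 3, 3)

Forward elimination on [A|b]:
R2 <- R2 - (1/7)*R1:  [      0       0   -26/7    -8/7  -102/7 ]
R3 <- R3 - (-8/7)*R1:  [      0       0   -72/7     1/7  -213/7 ]
R4 <- R4 - (-6/7)*R1:  [      0       7    37/7   -43/7  -116/7 ]
R2 <-> R4   (pivot in column 2 was zero)
[ 7  0     -2     -6     -52 ]
[ 0  7   37/7  -43/7  -116/7 ]
[ 0  0  -72/7    1/7  -213/7 ]
[ 0  0  -26/7   -8/7  -102/7 ]
R4 <- R4 - (13/36)*R3:  [      0       0       0  -43/36  -43/12 ]
Row echelon form:
[ 7  0     -2      -6  |     -52 ]
[ 0  7   37/7   -43/7  |  -116/7 ]
[ 0  0  -72/7     1/7  |  -213/7 ]
[ 0  0      0  -43/36  |  -43/12 ]
Back-substitution:
t = (-43/12) / (-43/36) = 3
w = (-213/7 - (1/7)*(3)) / (-72/7) = 3
v = (-116/7 - (37/7)*(3) - (-43/7)*(3)) / 7 = -2
u = (-52 - (-2)*(3) - (-6)*(3)) / 7 = -4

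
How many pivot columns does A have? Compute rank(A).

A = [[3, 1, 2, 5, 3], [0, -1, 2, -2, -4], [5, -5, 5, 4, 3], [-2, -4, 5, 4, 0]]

rank(A) = 4

Row reduction:
R3 <- R3 - (5/3)*R1:  [     0  -20/3    5/3  -13/3     -2 ]
R4 <- R4 - (-2/3)*R1:  [     0  -10/3   19/3   22/3      2 ]
R3 <- R3 - (20/3)*R2:  [     0      0  -35/3      9   74/3 ]
R4 <- R4 - (10/3)*R2:  [    0     0  -1/3    14  46/3 ]
R4 <- R4 - (1/35)*R3:  [      0       0       0  481/35  512/35 ]
Row echelon form:
[ 3   1      2       5       3 ]
[ 0  -1      2      -2      -4 ]
[ 0   0  -35/3       9    74/3 ]
[ 0   0      0  481/35  512/35 ]
Nonzero rows / pivot columns: 4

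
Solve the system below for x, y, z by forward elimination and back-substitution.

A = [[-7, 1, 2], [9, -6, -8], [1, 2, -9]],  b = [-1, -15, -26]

(1, 0, 3)

Forward elimination on [A|b]:
R2 <- R2 - (-9/7)*R1:  [      0   -33/7   -38/7  -114/7 ]
R3 <- R3 - (-1/7)*R1:  [      0    15/7   -61/7  -183/7 ]
R3 <- R3 - (-5/11)*R2:  [       0        0  -123/11  -369/11 ]
Row echelon form:
[ -7      1        2  |       -1 ]
[  0  -33/7    -38/7  |   -114/7 ]
[  0      0  -123/11  |  -369/11 ]
Back-substitution:
z = (-369/11) / (-123/11) = 3
y = (-114/7 - (-38/7)*(3)) / (-33/7) = 0
x = (-1 - (1)*(0) - (2)*(3)) / -7 = 1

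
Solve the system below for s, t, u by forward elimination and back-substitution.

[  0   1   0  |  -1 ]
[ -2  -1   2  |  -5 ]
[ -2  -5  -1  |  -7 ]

Forward elimination on [A|b]:
R1 <-> R2   (pivot in column 1 was zero)
[ -2  -1   2  -5 ]
[  0   1   0  -1 ]
[ -2  -5  -1  -7 ]
R3 <- R3 - (1)*R1:  [  0  -4  -3  -2 ]
R3 <- R3 - (-4)*R2:  [  0   0  -3  -6 ]
Row echelon form:
[ -2  -1   2  |  -5 ]
[  0   1   0  |  -1 ]
[  0   0  -3  |  -6 ]
Back-substitution:
u = (-6) / -3 = 2
t = (-1) / 1 = -1
s = (-5 - (-1)*(-1) - (2)*(2)) / -2 = 5

(5, -1, 2)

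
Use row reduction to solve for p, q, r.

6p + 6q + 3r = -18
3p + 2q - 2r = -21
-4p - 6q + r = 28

Forward elimination on [A|b]:
R2 <- R2 - (1/2)*R1:  [    0    -1  -7/2   -12 ]
R3 <- R3 - (-2/3)*R1:  [  0  -2   3  16 ]
R3 <- R3 - (2)*R2:  [  0   0  10  40 ]
Row echelon form:
[ 6   6     3  |  -18 ]
[ 0  -1  -7/2  |  -12 ]
[ 0   0    10  |   40 ]
Back-substitution:
r = (40) / 10 = 4
q = (-12 - (-7/2)*(4)) / -1 = -2
p = (-18 - (6)*(-2) - (3)*(4)) / 6 = -3

(-3, -2, 4)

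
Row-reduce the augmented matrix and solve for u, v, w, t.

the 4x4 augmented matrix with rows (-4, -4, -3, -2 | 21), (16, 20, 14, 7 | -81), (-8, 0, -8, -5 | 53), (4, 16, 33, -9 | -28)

Forward elimination on [A|b]:
R2 <- R2 - (-4)*R1:  [  0   4   2  -1   3 ]
R3 <- R3 - (2)*R1:  [  0   8  -2  -1  11 ]
R4 <- R4 - (-1)*R1:  [   0   12   30  -11   -7 ]
R3 <- R3 - (2)*R2:  [  0   0  -6   1   5 ]
R4 <- R4 - (3)*R2:  [   0    0   24   -8  -16 ]
R4 <- R4 - (-4)*R3:  [  0   0   0  -4   4 ]
Row echelon form:
[ -4  -4  -3  -2  |  21 ]
[  0   4   2  -1  |   3 ]
[  0   0  -6   1  |   5 ]
[  0   0   0  -4  |   4 ]
Back-substitution:
t = (4) / -4 = -1
w = (5 - (1)*(-1)) / -6 = -1
v = (3 - (2)*(-1) - (-1)*(-1)) / 4 = 1
u = (21 - (-4)*(1) - (-3)*(-1) - (-2)*(-1)) / -4 = -5

(-5, 1, -1, -1)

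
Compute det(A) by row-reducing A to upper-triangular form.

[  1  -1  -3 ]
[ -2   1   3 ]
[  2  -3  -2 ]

Forward elimination:
R2 <- R2 - (-2)*R1:  [  0  -1  -3 ]
R3 <- R3 - (2)*R1:  [  0  -1   4 ]
R3 <- R3 - (1)*R2:  [ 0  0  7 ]
Upper-triangular form:
[ 1  -1  -3 ]
[ 0  -1  -3 ]
[ 0   0   7 ]
det(A) = (-1)^0 * (1) * (-1) * (7) = -7  (0 row swaps -> sign +1)

det(A) = -7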